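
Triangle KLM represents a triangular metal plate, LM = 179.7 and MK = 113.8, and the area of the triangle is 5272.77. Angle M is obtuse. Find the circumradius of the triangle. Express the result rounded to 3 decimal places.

274.731

From area = ½·LM·MK·sin M, we get sin M = 2·area/(LM·MK) ≈ 0.51568.
Taking the obtuse solution, ∠M ≈ 148.96°.
Law of cosines then gives KL ≈ 283.35.
Circumradius = KL/(2 sin M) ≈ 274.73.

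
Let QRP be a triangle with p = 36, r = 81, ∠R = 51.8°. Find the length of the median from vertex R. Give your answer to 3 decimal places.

61.851

Law of sines: sin P = p·sin R/r ≈ 0.34927.
Since r ≥ p, only the acute value applies: ∠P ≈ 20.44°.
Then ∠Q = 180° − ∠R − ∠P ≈ 107.76°.
Law of sines gives q = r·sin Q/sin R ≈ 98.162.
Median from R: ½√(2·p² + 2·q² − r²) ≈ 61.851.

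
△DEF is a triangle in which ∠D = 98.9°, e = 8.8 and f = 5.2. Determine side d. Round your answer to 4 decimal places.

By the law of cosines, d² = e² + f² − 2·e·f·cos D = 118.64, so d ≈ 10.892.

10.8922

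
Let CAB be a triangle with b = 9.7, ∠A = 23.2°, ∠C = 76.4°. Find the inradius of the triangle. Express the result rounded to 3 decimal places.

1.579

The third angle is ∠B = 180° − ∠C − ∠A = 80.40°.
Law of sines: c = b·sin C/sin B ≈ 9.5619.
Law of sines: a = b·sin A/sin B ≈ 3.8755.
Area = ½·b·c·sin A ≈ 18.269.
Semiperimeter s = (9.5619+3.8755+9.7)/2 = 11.569.
Inradius = area/s = 18.269/11.569 ≈ 1.5792.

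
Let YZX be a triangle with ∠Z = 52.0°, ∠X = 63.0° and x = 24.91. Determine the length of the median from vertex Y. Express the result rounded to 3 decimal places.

The third angle is ∠Y = 180° − ∠Z − ∠X = 65.00°.
Law of sines: y = x·sin Y/sin X ≈ 25.338.
Law of sines: z = x·sin Z/sin X ≈ 22.031.
Median from Y: ½√(2·z² + 2·x² − y²) ≈ 19.81.

m_Y ≈ 19.810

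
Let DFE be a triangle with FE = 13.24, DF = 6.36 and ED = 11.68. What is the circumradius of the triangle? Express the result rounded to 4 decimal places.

By the law of cosines, cos D = (ED² + DF² − FE²) / (2·ED·DF) ≈ 0.01060, so ∠D ≈ 89.39°.
Circumradius = FE/(2 sin D) ≈ 6.6204.

6.6204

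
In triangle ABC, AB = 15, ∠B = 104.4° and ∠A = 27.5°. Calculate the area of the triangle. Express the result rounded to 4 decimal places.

The third angle is ∠C = 180° − ∠A − ∠B = 48.10°.
Law of sines: BC = AB·sin A/sin C ≈ 9.3056.
Law of sines: CA = AB·sin B/sin C ≈ 19.52.
Area = ½·AB·BC·sin B ≈ 67.599.

67.5990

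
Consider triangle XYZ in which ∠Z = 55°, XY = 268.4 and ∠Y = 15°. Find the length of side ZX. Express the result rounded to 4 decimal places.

84.8036

The third angle is ∠X = 180° − ∠Y − ∠Z = 110.00°.
Law of sines: ZX = XY·sin Y/sin Z ≈ 84.804.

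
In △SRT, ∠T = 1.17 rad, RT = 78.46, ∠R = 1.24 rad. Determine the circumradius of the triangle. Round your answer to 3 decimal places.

The third angle is ∠S = π − ∠R − ∠T = 0.732 rad.
Law of sines: TS = RT·sin R/sin S ≈ 111.08.
Law of sines: SR = RT·sin T/sin S ≈ 108.14.
Circumradius = RT/(2 sin S) ≈ 58.723.

58.723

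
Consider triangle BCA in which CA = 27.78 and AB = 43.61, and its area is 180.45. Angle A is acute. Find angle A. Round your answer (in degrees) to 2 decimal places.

From area = ½·CA·AB·sin A, we get sin A = 2·area/(CA·AB) ≈ 0.29790.
Taking the acute solution, ∠A ≈ 17.33°.

∠A ≈ 17.33°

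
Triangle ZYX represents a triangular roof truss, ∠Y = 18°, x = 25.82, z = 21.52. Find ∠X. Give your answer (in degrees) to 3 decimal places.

110.834

By the law of cosines, y² = x² + z² − 2·x·z·cos Y = 72.881, so y ≈ 8.537.
Law of cosines again: cos X = (z² + y² − x²)/(2·z·y) ≈ -0.35566, so ∠X ≈ 110.83°.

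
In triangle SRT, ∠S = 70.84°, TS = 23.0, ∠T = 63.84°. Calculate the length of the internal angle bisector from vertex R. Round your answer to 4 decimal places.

The third angle is ∠R = 180° − ∠T − ∠S = 45.32°.
Law of sines: RT = TS·sin S/sin R ≈ 30.555.
Law of sines: SR = TS·sin T/sin R ≈ 29.033.
The bisector from R has length 2·SR·RT·cos(∠R/2)/(SR+RT) ≈ 27.476.

t_R ≈ 27.4763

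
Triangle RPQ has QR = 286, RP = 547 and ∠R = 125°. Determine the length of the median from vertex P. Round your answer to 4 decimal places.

By the law of cosines, PQ² = QR² + RP² − 2·QR·RP·cos R = 5.6047e+05, so PQ ≈ 748.64.
Median from P: ½√(2·RP² + 2·PQ² − QR²) ≈ 639.84.

m_P ≈ 639.8355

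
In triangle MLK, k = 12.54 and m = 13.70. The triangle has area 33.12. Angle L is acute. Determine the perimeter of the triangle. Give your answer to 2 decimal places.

31.52

From area = ½·k·m·sin L, we get sin L = 2·area/(k·m) ≈ 0.38557.
Taking the acute solution, ∠L ≈ 22.68°.
Law of cosines then gives l ≈ 5.2833.
Perimeter = 13.7 + 5.2833 + 12.54 = 31.523.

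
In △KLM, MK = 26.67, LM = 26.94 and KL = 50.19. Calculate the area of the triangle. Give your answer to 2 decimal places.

Semiperimeter s = (26.94 + 26.67 + 50.19)/2 = 51.9.
Heron's formula: area = √(51.9·24.96·25.23·1.71) ≈ 236.41.

area ≈ 236.41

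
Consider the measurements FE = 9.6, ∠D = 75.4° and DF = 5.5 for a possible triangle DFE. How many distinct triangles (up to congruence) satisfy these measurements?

DF·sin D = 5.5·sin(75.4°) ≈ 5.322.
Since FE ≥ DF, exactly one triangle exists.

1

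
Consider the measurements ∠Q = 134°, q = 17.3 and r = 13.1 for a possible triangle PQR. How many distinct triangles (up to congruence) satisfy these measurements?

1

r·sin Q = 13.1·sin(134°) ≈ 9.423.
Since ∠Q is not acute, a triangle exists only if q > r; here q > r, so there is exactly one triangle.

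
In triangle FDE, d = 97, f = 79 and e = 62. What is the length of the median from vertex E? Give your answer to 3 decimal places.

Median from E: ½√(2·f² + 2·d² − e²) ≈ 82.849.

m_E ≈ 82.849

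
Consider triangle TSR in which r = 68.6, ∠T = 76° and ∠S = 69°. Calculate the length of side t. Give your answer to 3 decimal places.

The third angle is ∠R = 180° − ∠T − ∠S = 35.00°.
Law of sines: t = r·sin T/sin R ≈ 116.05.

116.048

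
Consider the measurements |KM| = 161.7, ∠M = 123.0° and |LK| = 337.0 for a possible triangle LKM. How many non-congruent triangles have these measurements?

1

|KM|·sin M = 161.7·sin(123.0°) ≈ 135.6.
Since ∠M is not acute, a triangle exists only if |LK| > |KM|; here |LK| > |KM|, so there is exactly one triangle.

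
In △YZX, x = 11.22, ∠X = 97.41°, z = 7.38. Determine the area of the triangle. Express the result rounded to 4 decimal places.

27.6375

Law of sines: sin Z = z·sin X/x ≈ 0.65226.
Since x ≥ z, only the acute value applies: ∠Z ≈ 40.71°.
Then ∠Y = 180° − ∠X − ∠Z ≈ 41.88°.
Law of sines gives y = x·sin Y/sin X ≈ 7.5529.
Area = ½·x·z·sin Y ≈ 27.637.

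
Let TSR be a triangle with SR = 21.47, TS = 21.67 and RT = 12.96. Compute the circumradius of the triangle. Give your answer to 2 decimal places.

11.31

By the law of cosines, cos T = (RT² + TS² − SR²) / (2·RT·TS) ≈ 0.31439, so ∠T ≈ 71.68°.
Circumradius = SR/(2 sin T) ≈ 11.308.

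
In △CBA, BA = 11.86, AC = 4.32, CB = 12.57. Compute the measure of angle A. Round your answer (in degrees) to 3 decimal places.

By the law of cosines, cos A = (BA² + AC² − CB²) / (2·BA·AC) ≈ 0.01285, so ∠A ≈ 89.26°.

∠A ≈ 89.264°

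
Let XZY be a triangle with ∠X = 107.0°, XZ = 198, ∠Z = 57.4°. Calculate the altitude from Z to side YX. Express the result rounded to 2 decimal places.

The third angle is ∠Y = 180° − ∠X − ∠Z = 15.60°.
Law of sines: ZY = XZ·sin X/sin Y ≈ 704.11.
Law of sines: YX = XZ·sin Z/sin Y ≈ 620.28.
Area = ½·XZ·ZY·sin Z ≈ 58724.
The altitude from Z has length 2·area/YX ≈ 189.35.

189.35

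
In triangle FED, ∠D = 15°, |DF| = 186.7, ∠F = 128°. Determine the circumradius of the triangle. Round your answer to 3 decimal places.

The third angle is ∠E = 180° − ∠D − ∠F = 37.00°.
Law of sines: |ED| = |DF|·sin F/sin E ≈ 244.46.
Law of sines: |FE| = |DF|·sin D/sin E ≈ 80.293.
Circumradius = |DF|/(2 sin E) ≈ 155.11.

R ≈ 155.114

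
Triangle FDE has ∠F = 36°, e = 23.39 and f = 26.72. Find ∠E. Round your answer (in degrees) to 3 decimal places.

∠E ≈ 30.966°

Law of sines: sin E = e·sin F/f ≈ 0.51453.
Since f ≥ e, only the acute value applies: ∠E ≈ 30.97°.
Then ∠D = 180° − ∠F − ∠E ≈ 113.03°.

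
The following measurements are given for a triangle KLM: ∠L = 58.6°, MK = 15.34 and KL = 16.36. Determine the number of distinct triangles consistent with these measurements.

2

KL·sin L = 16.36·sin(58.6°) ≈ 13.96.
Since KL sin L < MK < KL (13.96 < 15.34 < 16.36), two triangles exist.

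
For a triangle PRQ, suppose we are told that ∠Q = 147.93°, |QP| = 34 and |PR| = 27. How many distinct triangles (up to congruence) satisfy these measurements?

0

|QP|·sin Q = 34·sin(147.93°) ≈ 18.05.
Since ∠Q is not acute, a triangle exists only if |PR| > |QP|; here |PR| ≤ |QP|, so there is no triangle.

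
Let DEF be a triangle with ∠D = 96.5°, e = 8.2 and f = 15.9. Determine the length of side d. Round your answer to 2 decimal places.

18.70

By the law of cosines, d² = e² + f² − 2·e·f·cos D = 349.57, so d ≈ 18.697.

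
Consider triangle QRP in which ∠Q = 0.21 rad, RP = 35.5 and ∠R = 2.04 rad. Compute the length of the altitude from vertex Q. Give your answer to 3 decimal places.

The third angle is ∠P = π − ∠Q − ∠R = 0.892 rad.
Law of sines: PQ = RP·sin R/sin Q ≈ 151.89.
Law of sines: QR = RP·sin P/sin Q ≈ 132.5.
Area = ½·RP·PQ·sin P ≈ 2097.8.
The altitude from Q has length 2·area/RP ≈ 118.18.

118.183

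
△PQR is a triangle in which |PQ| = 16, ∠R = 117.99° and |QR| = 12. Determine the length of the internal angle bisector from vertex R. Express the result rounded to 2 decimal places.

Law of sines: sin P = |QR|·sin R/|PQ| ≈ 0.66227.
Since |PQ| ≥ |QR|, only the acute value applies: ∠P ≈ 41.47°.
Then ∠Q = 180° − ∠R − ∠P ≈ 20.54°.
Law of sines gives |RP| = |PQ|·sin Q/sin R ≈ 6.3564.
The bisector from R has length 2·|QR|·|RP|·cos(∠R/2)/(|QR|+|RP|) ≈ 4.2809.

t_R ≈ 4.28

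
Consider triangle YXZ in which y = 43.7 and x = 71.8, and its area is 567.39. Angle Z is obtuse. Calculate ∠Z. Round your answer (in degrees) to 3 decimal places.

From area = ½·y·x·sin Z, we get sin Z = 2·area/(y·x) ≈ 0.36166.
Taking the obtuse solution, ∠Z ≈ 158.80°.

158.798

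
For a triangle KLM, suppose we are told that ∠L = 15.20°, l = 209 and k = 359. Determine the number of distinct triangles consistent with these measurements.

2

k·sin L = 359·sin(15.20°) ≈ 94.13.
Since k sin L < l < k (94.13 < 209 < 359), two triangles exist.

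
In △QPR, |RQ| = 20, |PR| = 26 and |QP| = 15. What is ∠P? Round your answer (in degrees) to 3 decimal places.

∠P ≈ 50.036°

By the law of cosines, cos P = (|QP|² + |PR|² − |RQ|²) / (2·|QP|·|PR|) ≈ 0.64231, so ∠P ≈ 50.04°.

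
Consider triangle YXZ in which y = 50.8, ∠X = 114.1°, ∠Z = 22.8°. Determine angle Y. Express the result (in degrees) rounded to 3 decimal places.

The third angle is ∠Y = 180° − ∠X − ∠Z = 43.10°.

∠Y ≈ 43.100°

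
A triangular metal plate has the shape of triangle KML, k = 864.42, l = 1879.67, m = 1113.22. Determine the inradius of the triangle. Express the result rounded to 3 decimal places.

Semiperimeter s = (864.42 + 1113.2 + 1879.7)/2 = 1928.7.
Heron's formula: area = √(1928.7·1064.2·815.43·48.985) ≈ 2.8633e+05.
Inradius = area/s = 2.8633e+05/1928.7 ≈ 148.46.

148.463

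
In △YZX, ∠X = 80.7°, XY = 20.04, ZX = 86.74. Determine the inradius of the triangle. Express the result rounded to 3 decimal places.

By the law of cosines, YZ² = ZX² + XY² − 2·ZX·XY·cos X = 7363.6, so YZ ≈ 85.811.
Area = ½·ZX·XY·sin X ≈ 857.71.
Semiperimeter s = (86.74+20.04+85.811)/2 = 96.296.
Inradius = area/s = 857.71/96.296 ≈ 8.907.

r ≈ 8.907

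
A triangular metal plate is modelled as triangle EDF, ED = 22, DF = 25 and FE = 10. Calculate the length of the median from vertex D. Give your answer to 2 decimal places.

m_D ≈ 23.01

Median from D: ½√(2·ED² + 2·DF² − FE²) ≈ 23.011.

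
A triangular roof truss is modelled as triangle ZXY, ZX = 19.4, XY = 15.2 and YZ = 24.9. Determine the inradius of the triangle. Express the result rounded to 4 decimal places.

r ≈ 4.9548

Semiperimeter s = (15.2 + 24.9 + 19.4)/2 = 29.75.
Heron's formula: area = √(29.75·14.55·4.85·10.35) ≈ 147.41.
Inradius = area/s = 147.41/29.75 ≈ 4.9548.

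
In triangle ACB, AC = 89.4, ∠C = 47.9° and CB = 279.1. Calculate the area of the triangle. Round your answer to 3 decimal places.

Area = ½·AC·CB·sin C ≈ 9256.7.

area ≈ 9256.720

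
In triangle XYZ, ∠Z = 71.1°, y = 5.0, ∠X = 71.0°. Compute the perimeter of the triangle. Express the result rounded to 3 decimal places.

The third angle is ∠Y = 180° − ∠Z − ∠X = 37.90°.
Law of sines: x = y·sin X/sin Y ≈ 7.6961.
Law of sines: z = y·sin Z/sin Y ≈ 7.7007.
Semiperimeter s = (7.6961+5+7.7007)/2 = 10.198.
Perimeter = 7.6961 + 5 + 7.7007 = 20.397.

perimeter ≈ 20.397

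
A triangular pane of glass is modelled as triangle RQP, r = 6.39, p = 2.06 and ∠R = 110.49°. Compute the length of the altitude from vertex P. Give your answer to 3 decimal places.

5.031

Law of sines: sin P = p·sin R/r ≈ 0.30198.
Since r ≥ p, only the acute value applies: ∠P ≈ 17.58°.
Then ∠Q = 180° − ∠R − ∠P ≈ 51.93°.
Law of sines gives q = r·sin Q/sin R ≈ 5.3706.
Area = ½·r·p·sin Q ≈ 5.1817.
The altitude from P has length 2·area/p ≈ 5.0308.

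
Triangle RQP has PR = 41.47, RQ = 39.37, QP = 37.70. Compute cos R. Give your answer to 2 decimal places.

By the law of cosines, cos R = (PR² + RQ² − QP²) / (2·PR·RQ) ≈ 0.56609, so ∠R ≈ 55.52°.

0.57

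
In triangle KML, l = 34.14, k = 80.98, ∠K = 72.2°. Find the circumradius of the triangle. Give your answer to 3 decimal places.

R ≈ 42.526

Law of sines: sin L = l·sin K/k ≈ 0.40140.
Since k ≥ l, only the acute value applies: ∠L ≈ 23.67°.
Then ∠M = 180° − ∠K − ∠L ≈ 84.13°.
Law of sines gives m = k·sin M/sin K ≈ 84.606.
Circumradius = k/(2 sin K) ≈ 42.526.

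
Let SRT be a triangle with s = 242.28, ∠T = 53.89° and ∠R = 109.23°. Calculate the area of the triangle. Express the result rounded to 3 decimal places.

The third angle is ∠S = 180° − ∠R − ∠T = 16.88°.
Law of sines: r = s·sin R/sin S ≈ 787.83.
Law of sines: t = s·sin T/sin S ≈ 674.09.
Area = ½·s·r·sin T ≈ 77103.

77103.235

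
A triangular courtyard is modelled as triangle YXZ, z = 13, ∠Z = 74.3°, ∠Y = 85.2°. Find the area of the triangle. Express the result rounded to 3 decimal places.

30.632

The third angle is ∠X = 180° − ∠Z − ∠Y = 20.50°.
Law of sines: y = z·sin Y/sin Z ≈ 13.456.
Law of sines: x = z·sin X/sin Z ≈ 4.7291.
Area = ½·z·y·sin X ≈ 30.632.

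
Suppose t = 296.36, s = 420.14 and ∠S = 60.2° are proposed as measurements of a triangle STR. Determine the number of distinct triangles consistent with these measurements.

1

t·sin S = 296.36·sin(60.2°) ≈ 257.2.
Since s ≥ t, exactly one triangle exists.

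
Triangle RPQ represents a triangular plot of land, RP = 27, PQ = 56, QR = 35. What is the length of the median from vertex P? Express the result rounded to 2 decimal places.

Median from P: ½√(2·RP² + 2·PQ² − QR²) ≈ 40.327.

40.33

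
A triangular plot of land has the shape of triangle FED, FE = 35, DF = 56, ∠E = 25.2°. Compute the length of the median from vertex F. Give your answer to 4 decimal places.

m_F ≈ 18.6154

Law of sines: sin D = FE·sin E/DF ≈ 0.26611.
Since DF ≥ FE, only the acute value applies: ∠D ≈ 15.43°.
Then ∠F = 180° − ∠E − ∠D ≈ 139.37°.
Law of sines gives ED = DF·sin F/sin E ≈ 85.65.
Median from F: ½√(2·DF² + 2·FE² − ED²) ≈ 18.615.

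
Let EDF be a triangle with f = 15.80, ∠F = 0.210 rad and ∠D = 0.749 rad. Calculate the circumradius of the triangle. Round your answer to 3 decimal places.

The third angle is ∠E = π − ∠D − ∠F = 2.183 rad.
Law of sines: e = f·sin E/sin F ≈ 62.046.
Law of sines: d = f·sin D/sin F ≈ 51.609.
Circumradius = f/(2 sin F) ≈ 37.897.

37.897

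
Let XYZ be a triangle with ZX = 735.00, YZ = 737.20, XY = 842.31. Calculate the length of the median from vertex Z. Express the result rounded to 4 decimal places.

Median from Z: ½√(2·YZ² + 2·ZX² − XY²) ≈ 603.72.

603.7159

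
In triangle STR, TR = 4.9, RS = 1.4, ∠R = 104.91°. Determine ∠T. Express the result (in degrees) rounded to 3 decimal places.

By the law of cosines, ST² = TR² + RS² − 2·TR·RS·cos R = 29.5, so ST ≈ 5.4314.
Law of cosines again: cos T = (ST² + TR² − RS²)/(2·ST·TR) ≈ 0.96848, so ∠T ≈ 14.42°.

∠T ≈ 14.423°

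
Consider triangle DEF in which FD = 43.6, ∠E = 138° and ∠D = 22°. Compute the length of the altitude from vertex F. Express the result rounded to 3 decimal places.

16.333

The third angle is ∠F = 180° − ∠D − ∠E = 20.00°.
Law of sines: EF = FD·sin D/sin E ≈ 24.409.
Law of sines: DE = FD·sin F/sin E ≈ 22.286.
Area = ½·FD·EF·sin F ≈ 181.99.
The altitude from F has length 2·area/DE ≈ 16.333.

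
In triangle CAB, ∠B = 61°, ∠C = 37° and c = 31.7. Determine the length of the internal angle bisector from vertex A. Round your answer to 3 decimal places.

28.345

The third angle is ∠A = 180° − ∠B − ∠C = 82.00°.
Law of sines: a = c·sin A/sin C ≈ 52.161.
Law of sines: b = c·sin B/sin C ≈ 46.07.
The bisector from A has length 2·b·c·cos(∠A/2)/(b+c) ≈ 28.345.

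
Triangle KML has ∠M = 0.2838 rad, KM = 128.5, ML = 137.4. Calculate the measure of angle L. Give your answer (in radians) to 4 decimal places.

1.1988

By the law of cosines, LK² = KM² + ML² − 2·KM·ML·cos M = 1491.7, so LK ≈ 38.623.
Law of cosines again: cos L = (ML² + LK² − KM²)/(2·ML·LK) ≈ 0.36352, so ∠L ≈ 1.1988 rad.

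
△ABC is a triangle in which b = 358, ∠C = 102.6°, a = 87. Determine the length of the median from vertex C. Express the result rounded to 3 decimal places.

By the law of cosines, c² = a² + b² − 2·a·b·cos C = 1.4932e+05, so c ≈ 386.42.
Median from C: ½√(2·a² + 2·b² − c²) ≈ 174.75.

m_C ≈ 174.746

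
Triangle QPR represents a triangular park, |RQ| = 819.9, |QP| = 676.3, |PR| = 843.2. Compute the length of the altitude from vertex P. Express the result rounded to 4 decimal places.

Semiperimeter s = (843.2 + 819.9 + 676.3)/2 = 1169.7.
Heron's formula: area = √(1169.7·326.5·349.8·493.4) ≈ 2.5674e+05.
The altitude from P has length 2·area/|RQ| ≈ 626.26.

626.2640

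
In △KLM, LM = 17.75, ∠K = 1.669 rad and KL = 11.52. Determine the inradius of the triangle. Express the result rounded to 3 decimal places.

r ≈ 3.416

Law of sines: sin M = KL·sin K/LM ≈ 0.64589.
Since LM ≥ KL, only the acute value applies: ∠M ≈ 0.702 rad.
Then ∠L = π − ∠K − ∠M ≈ 0.770 rad.
Law of sines gives MK = LM·sin L/sin K ≈ 12.421.
Area = ½·LM·KL·sin L ≈ 71.203.
Semiperimeter s = (17.75+12.421+11.52)/2 = 20.846.
Inradius = area/s = 71.203/20.846 ≈ 3.4157.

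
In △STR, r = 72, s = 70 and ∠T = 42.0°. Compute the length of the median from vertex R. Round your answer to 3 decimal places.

By the law of cosines, t² = r² + s² − 2·r·s·cos T = 2593.1, so t ≈ 50.922.
Median from R: ½√(2·s² + 2·t² − r²) ≈ 49.503.

49.503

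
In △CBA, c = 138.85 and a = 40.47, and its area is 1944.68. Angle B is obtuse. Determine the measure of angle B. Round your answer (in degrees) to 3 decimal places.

From area = ½·a·c·sin B, we get sin B = 2·area/(a·c) ≈ 0.69215.
Taking the obtuse solution, ∠B ≈ 136.20°.

136.200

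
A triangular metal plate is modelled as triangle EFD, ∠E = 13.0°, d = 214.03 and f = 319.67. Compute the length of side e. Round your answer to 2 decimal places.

121.11

By the law of cosines, e² = f² + d² − 2·f·d·cos E = 14667, so e ≈ 121.11.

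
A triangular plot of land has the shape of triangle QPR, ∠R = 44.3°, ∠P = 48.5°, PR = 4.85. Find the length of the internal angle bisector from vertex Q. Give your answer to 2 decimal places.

The third angle is ∠Q = 180° − ∠P − ∠R = 87.20°.
Law of sines: RQ = PR·sin P/sin Q ≈ 3.6368.
Law of sines: QP = PR·sin R/sin Q ≈ 3.3914.
The bisector from Q has length 2·RQ·QP·cos(∠Q/2)/(RQ+QP) ≈ 2.5417.

t_Q ≈ 2.54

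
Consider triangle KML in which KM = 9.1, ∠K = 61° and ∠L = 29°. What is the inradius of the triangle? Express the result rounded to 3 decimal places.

3.373

The third angle is ∠M = 180° − ∠L − ∠K = 90.00°.
Law of sines: ML = KM·sin K/sin L ≈ 16.417.
Law of sines: LK = KM·sin M/sin L ≈ 18.77.
Area = ½·KM·ML·sin M ≈ 74.697.
Semiperimeter s = (16.417+18.77+9.1)/2 = 22.144.
Inradius = area/s = 74.697/22.144 ≈ 3.3733.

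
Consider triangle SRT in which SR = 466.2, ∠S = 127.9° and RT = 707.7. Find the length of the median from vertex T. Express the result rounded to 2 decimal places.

Law of sines: sin T = SR·sin S/RT ≈ 0.51981.
Since RT ≥ SR, only the acute value applies: ∠T ≈ 31.32°.
Then ∠R = 180° − ∠S − ∠T ≈ 20.78°.
Law of sines gives TS = RT·sin R/sin S ≈ 318.19.
Median from T: ½√(2·RT² + 2·TS² − SR²) ≈ 496.7.

m_T ≈ 496.70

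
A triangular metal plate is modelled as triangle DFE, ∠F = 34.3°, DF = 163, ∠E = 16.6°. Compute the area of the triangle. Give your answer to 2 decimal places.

The third angle is ∠D = 180° − ∠F − ∠E = 129.10°.
Law of sines: FE = DF·sin D/sin E ≈ 442.77.
Law of sines: ED = DF·sin F/sin E ≈ 321.52.
Area = ½·DF·FE·sin F ≈ 20335.

area ≈ 20335.48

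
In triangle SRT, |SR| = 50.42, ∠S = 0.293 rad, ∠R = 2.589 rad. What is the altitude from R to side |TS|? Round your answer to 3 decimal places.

14.563

The third angle is ∠T = π − ∠S − ∠R = 0.260 rad.
Law of sines: |RT| = |SR|·sin S/sin T ≈ 56.733.
Law of sines: |TS| = |SR|·sin R/sin T ≈ 103.1.
Area = ½·|SR|·|RT|·sin R ≈ 750.73.
The altitude from R has length 2·area/|TS| ≈ 14.563.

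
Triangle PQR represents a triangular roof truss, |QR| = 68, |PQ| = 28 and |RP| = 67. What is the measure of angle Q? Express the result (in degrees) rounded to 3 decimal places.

By the law of cosines, cos Q = (|PQ|² + |QR|² − |RP|²) / (2·|PQ|·|QR|) ≈ 0.24133, so ∠Q ≈ 76.03°.

∠Q ≈ 76.035°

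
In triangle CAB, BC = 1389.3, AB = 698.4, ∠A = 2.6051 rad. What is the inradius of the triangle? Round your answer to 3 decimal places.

Law of sines: sin C = AB·sin A/BC ≈ 0.25694.
Since BC ≥ AB, only the acute value applies: ∠C ≈ 0.2599 rad.
Then ∠B = π − ∠A − ∠C ≈ 0.2766 rad.
Law of sines gives CA = BC·sin B/sin A ≈ 742.38.
Area = ½·BC·AB·sin B ≈ 1.325e+05.
Semiperimeter s = (698.4+1389.3+742.38)/2 = 1415.
Inradius = area/s = 1.325e+05/1415 ≈ 93.639.

r ≈ 93.639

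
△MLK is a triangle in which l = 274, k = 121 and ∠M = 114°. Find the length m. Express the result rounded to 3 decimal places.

By the law of cosines, m² = l² + k² − 2·l·k·cos M = 1.1669e+05, so m ≈ 341.59.

341.595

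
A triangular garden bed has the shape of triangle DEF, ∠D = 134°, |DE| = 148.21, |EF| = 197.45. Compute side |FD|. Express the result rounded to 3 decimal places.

63.238

Law of sines: sin F = |DE|·sin D/|EF| ≈ 0.53995.
Since |EF| ≥ |DE|, only the acute value applies: ∠F ≈ 32.68°.
Then ∠E = 180° − ∠D − ∠F ≈ 13.32°.
Law of sines gives |FD| = |EF|·sin E/sin D ≈ 63.238.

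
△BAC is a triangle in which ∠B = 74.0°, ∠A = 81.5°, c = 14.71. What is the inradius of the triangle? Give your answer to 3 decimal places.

The third angle is ∠C = 180° − ∠B − ∠A = 24.50°.
Law of sines: b = c·sin B/sin C ≈ 34.098.
Law of sines: a = c·sin A/sin C ≈ 35.082.
Area = ½·c·b·sin A ≈ 248.04.
Semiperimeter s = (34.098+35.082+14.71)/2 = 41.945.
Inradius = area/s = 248.04/41.945 ≈ 5.9133.

r ≈ 5.913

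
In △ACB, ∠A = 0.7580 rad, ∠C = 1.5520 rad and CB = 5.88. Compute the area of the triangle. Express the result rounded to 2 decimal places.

area ≈ 18.58

The third angle is ∠B = π − ∠A − ∠C = 0.8316 rad.
Law of sines: BA = CB·sin C/sin A ≈ 8.5516.
Law of sines: AC = CB·sin B/sin A ≈ 6.3208.
Area = ½·CB·BA·sin B ≈ 18.58.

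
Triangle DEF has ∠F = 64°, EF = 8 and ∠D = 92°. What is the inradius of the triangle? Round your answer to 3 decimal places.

1.269

The third angle is ∠E = 180° − ∠F − ∠D = 24.00°.
Law of sines: FD = EF·sin E/sin D ≈ 3.2559.
Law of sines: DE = EF·sin F/sin D ≈ 7.1947.
Area = ½·EF·FD·sin F ≈ 11.705.
Semiperimeter s = (8+3.2559+7.1947)/2 = 9.2253.
Inradius = area/s = 11.705/9.2253 ≈ 1.2688.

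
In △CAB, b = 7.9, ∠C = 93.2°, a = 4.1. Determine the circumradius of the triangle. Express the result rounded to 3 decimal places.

4.558

By the law of cosines, c² = a² + b² − 2·a·b·cos C = 82.836, so c ≈ 9.1014.
Area = ½·a·b·sin C ≈ 16.17.
Circumradius = c/(2 sin C) ≈ 4.5578.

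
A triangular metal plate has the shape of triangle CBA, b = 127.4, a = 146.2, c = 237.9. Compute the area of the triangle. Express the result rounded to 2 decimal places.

area ≈ 8011.82

Semiperimeter s = (237.9 + 127.4 + 146.2)/2 = 255.75.
Heron's formula: area = √(255.75·17.85·128.35·109.55) ≈ 8011.8.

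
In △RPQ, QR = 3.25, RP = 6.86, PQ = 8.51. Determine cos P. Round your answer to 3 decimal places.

By the law of cosines, cos P = (RP² + PQ² − QR²) / (2·RP·PQ) ≈ 0.93285, so ∠P ≈ 21.12°.

0.933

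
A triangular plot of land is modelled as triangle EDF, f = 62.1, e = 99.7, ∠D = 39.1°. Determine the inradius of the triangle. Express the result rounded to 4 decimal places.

By the law of cosines, d² = f² + e² − 2·f·e·cos D = 4186.9, so d ≈ 64.706.
Area = ½·f·e·sin D ≈ 1952.4.
Semiperimeter s = (99.7+64.706+62.1)/2 = 113.25.
Inradius = area/s = 1952.4/113.25 ≈ 17.239.

r ≈ 17.2390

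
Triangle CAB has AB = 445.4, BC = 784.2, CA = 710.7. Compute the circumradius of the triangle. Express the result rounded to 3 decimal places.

R ≈ 395.989

By the law of cosines, cos C = (BC² + CA² − AB²) / (2·BC·CA) ≈ 0.82687, so ∠C ≈ 34.22°.
Circumradius = AB/(2 sin C) ≈ 395.99.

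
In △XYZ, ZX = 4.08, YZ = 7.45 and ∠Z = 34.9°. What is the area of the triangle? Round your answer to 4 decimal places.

8.6955

Area = ½·YZ·ZX·sin Z ≈ 8.6955.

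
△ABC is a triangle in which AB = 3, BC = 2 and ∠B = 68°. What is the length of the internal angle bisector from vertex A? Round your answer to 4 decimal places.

By the law of cosines, CA² = AB² + BC² − 2·AB·BC·cos B = 8.5047, so CA ≈ 2.9163.
Law of cosines again: cos A = (CA² + AB² − BC²)/(2·CA·AB) ≈ 0.77180, so ∠A ≈ 39.48°.
The bisector from A has length 2·CA·AB·cos(∠A/2)/(CA+AB) ≈ 2.7837.

2.7837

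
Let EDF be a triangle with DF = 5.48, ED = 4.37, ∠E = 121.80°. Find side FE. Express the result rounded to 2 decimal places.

Law of sines: sin F = ED·sin E/DF ≈ 0.67774.
Since DF ≥ ED, only the acute value applies: ∠F ≈ 42.67°.
Then ∠D = 180° − ∠E − ∠F ≈ 15.53°.
Law of sines gives FE = DF·sin D/sin E ≈ 1.7266.

1.73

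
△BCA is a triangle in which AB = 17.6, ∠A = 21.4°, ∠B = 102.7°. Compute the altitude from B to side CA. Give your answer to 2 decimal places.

6.42

The third angle is ∠C = 180° − ∠A − ∠B = 55.90°.
Law of sines: CA = AB·sin B/sin C ≈ 20.734.
Law of sines: BC = AB·sin A/sin C ≈ 7.7553.
Area = ½·AB·CA·sin A ≈ 66.577.
The altitude from B has length 2·area/CA ≈ 6.4218.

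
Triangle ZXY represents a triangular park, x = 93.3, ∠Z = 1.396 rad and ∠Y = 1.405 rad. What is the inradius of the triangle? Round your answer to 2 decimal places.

39.31

The third angle is ∠X = π − ∠Y − ∠Z = 0.341 rad.
Law of sines: z = x·sin Z/sin X ≈ 275.05.
Law of sines: y = x·sin Y/sin X ≈ 275.47.
Area = ½·x·z·sin Y ≈ 12655.
Semiperimeter s = (275.05+93.3+275.47)/2 = 321.91.
Inradius = area/s = 12655/321.91 ≈ 39.312.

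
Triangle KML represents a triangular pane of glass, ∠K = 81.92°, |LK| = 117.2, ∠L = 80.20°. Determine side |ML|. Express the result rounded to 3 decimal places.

377.939

The third angle is ∠M = 180° − ∠L − ∠K = 17.88°.
Law of sines: |ML| = |LK|·sin K/sin M ≈ 377.94.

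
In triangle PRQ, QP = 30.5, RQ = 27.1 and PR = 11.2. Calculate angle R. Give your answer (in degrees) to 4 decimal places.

By the law of cosines, cos R = (PR² + RQ² − QP²) / (2·PR·RQ) ≈ -0.11597, so ∠R ≈ 96.66°.

∠R ≈ 96.6597°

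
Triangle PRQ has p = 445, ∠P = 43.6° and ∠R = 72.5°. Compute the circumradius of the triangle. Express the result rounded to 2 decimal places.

The third angle is ∠Q = 180° − ∠P − ∠R = 63.90°.
Law of sines: r = p·sin R/sin P ≈ 615.42.
Law of sines: q = p·sin Q/sin P ≈ 579.48.
Circumradius = p/(2 sin P) ≈ 322.64.

322.64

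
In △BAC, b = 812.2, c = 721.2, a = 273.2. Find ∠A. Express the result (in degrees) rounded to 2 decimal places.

19.38

By the law of cosines, cos A = (c² + b² − a²) / (2·c·b) ≈ 0.94336, so ∠A ≈ 19.38°.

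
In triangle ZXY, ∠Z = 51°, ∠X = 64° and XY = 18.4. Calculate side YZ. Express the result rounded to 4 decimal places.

The third angle is ∠Y = 180° − ∠Z − ∠X = 65.00°.
Law of sines: YZ = XY·sin X/sin Z ≈ 21.28.

21.2802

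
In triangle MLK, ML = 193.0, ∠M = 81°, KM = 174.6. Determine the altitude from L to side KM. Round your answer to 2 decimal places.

By the law of cosines, LK² = KM² + ML² − 2·KM·ML·cos M = 57191, so LK ≈ 239.15.
Area = ½·KM·ML·sin M ≈ 16641.
The altitude from L has length 2·area/KM ≈ 190.62.

190.62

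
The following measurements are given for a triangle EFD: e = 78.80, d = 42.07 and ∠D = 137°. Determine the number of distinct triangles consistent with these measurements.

0

e·sin D = 78.80·sin(137°) ≈ 53.74.
Since ∠D is not acute, a triangle exists only if d > e; here d ≤ e, so there is no triangle.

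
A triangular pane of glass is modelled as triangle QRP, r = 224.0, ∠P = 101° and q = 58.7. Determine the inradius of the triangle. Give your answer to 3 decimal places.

24.592

By the law of cosines, p² = q² + r² − 2·q·r·cos P = 58640, so p ≈ 242.16.
Area = ½·q·r·sin P ≈ 6453.6.
Semiperimeter s = (58.7+224+242.16)/2 = 262.43.
Inradius = area/s = 6453.6/262.43 ≈ 24.592.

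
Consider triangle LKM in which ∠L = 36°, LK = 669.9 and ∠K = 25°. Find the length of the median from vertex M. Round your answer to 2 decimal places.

m_M ≈ 203.81

The third angle is ∠M = 180° − ∠L − ∠K = 119.00°.
Law of sines: KM = LK·sin L/sin M ≈ 450.2.
Law of sines: ML = LK·sin K/sin M ≈ 323.7.
Median from M: ½√(2·KM² + 2·ML² − LK²) ≈ 203.81.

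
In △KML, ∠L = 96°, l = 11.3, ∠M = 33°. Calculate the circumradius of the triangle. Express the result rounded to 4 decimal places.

The third angle is ∠K = 180° − ∠M − ∠L = 51.00°.
Law of sines: k = l·sin K/sin L ≈ 8.8301.
Law of sines: m = l·sin M/sin L ≈ 6.1883.
Circumradius = l/(2 sin L) ≈ 5.6811.

5.6811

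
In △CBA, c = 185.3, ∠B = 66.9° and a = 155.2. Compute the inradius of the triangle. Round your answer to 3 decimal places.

By the law of cosines, b² = a² + c² − 2·a·c·cos B = 35857, so b ≈ 189.36.
Area = ½·a·c·sin B ≈ 13226.
Semiperimeter s = (185.3+189.36+155.2)/2 = 264.93.
Inradius = area/s = 13226/264.93 ≈ 49.924.

49.924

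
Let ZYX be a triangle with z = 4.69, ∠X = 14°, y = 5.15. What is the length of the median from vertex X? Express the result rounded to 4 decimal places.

By the law of cosines, x² = z² + y² − 2·z·y·cos X = 1.6465, so x ≈ 1.2832.
Median from X: ½√(2·z² + 2·y² − x²) ≈ 4.8834.

m_X ≈ 4.8834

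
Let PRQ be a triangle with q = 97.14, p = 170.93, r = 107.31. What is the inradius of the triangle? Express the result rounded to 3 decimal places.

Semiperimeter s = (170.93 + 107.31 + 97.14)/2 = 187.69.
Heron's formula: area = √(187.69·16.76·80.38·90.55) ≈ 4784.9.
Inradius = area/s = 4784.9/187.69 ≈ 25.494.

25.494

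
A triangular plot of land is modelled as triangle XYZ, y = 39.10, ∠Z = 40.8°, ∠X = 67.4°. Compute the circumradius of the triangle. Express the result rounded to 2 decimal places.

The third angle is ∠Y = 180° − ∠Z − ∠X = 71.80°.
Law of sines: x = y·sin X/sin Y ≈ 37.999.
Law of sines: z = y·sin Z/sin Y ≈ 26.894.
Circumradius = y/(2 sin Y) ≈ 20.58.

20.58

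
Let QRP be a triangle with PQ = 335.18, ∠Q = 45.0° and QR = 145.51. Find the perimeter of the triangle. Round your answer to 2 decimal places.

By the law of cosines, RP² = PQ² + QR² − 2·PQ·QR·cos Q = 64545, so RP ≈ 254.06.
Semiperimeter s = (254.06+335.18+145.51)/2 = 367.37.
Perimeter = 254.06 + 335.18 + 145.51 = 734.75.

734.75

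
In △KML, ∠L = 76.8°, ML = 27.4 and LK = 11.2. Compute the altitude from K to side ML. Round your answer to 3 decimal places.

By the law of cosines, KM² = ML² + LK² − 2·ML·LK·cos L = 736.05, so KM ≈ 27.13.
Area = ½·ML·LK·sin L ≈ 149.39.
The altitude from K has length 2·area/ML ≈ 10.904.

10.904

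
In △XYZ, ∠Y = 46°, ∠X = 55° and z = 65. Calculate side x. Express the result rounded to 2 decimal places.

54.24

The third angle is ∠Z = 180° − ∠X − ∠Y = 79.00°.
Law of sines: x = z·sin X/sin Z ≈ 54.241.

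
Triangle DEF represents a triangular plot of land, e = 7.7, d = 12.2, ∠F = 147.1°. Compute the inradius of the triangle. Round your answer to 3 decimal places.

By the law of cosines, f² = d² + e² − 2·d·e·cos F = 365.88, so f ≈ 19.128.
Area = ½·d·e·sin F ≈ 25.513.
Semiperimeter s = (12.2+7.7+19.128)/2 = 19.514.
Inradius = area/s = 25.513/19.514 ≈ 1.3074.

r ≈ 1.307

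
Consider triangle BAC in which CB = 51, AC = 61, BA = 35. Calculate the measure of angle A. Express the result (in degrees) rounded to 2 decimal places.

56.69

By the law of cosines, cos A = (BA² + AC² − CB²) / (2·BA·AC) ≈ 0.54918, so ∠A ≈ 56.69°.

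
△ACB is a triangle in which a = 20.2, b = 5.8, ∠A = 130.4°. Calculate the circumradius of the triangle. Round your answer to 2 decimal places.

13.26

Law of sines: sin B = b·sin A/a ≈ 0.21866.
Since a ≥ b, only the acute value applies: ∠B ≈ 12.63°.
Then ∠C = 180° − ∠A − ∠B ≈ 36.97°.
Law of sines gives c = a·sin C/sin A ≈ 15.952.
Circumradius = a/(2 sin A) ≈ 13.263.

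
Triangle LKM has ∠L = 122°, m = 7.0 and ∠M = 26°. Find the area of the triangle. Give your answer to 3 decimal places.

25.116

The third angle is ∠K = 180° − ∠M − ∠L = 32.00°.
Law of sines: l = m·sin L/sin M ≈ 13.542.
Law of sines: k = m·sin K/sin M ≈ 8.4619.
Area = ½·m·l·sin K ≈ 25.116.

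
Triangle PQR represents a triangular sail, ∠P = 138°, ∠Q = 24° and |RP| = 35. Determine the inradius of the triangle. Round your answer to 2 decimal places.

The third angle is ∠R = 180° − ∠P − ∠Q = 18.00°.
Law of sines: |QR| = |RP|·sin P/sin Q ≈ 57.579.
Law of sines: |PQ| = |RP|·sin R/sin Q ≈ 26.591.
Area = ½·|RP|·|QR|·sin R ≈ 311.38.
Semiperimeter s = (57.579+35+26.591)/2 = 59.585.
Inradius = area/s = 311.38/59.585 ≈ 5.2257.

r ≈ 5.23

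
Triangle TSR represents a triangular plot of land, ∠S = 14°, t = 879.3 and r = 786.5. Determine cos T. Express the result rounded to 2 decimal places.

By the law of cosines, s² = r² + t² − 2·r·t·cos S = 49697, so s ≈ 222.93.
Law of cosines again: cos T = (s² + r² − t²)/(2·s·r) ≈ -0.29911, so ∠T ≈ 107.40°.

-0.30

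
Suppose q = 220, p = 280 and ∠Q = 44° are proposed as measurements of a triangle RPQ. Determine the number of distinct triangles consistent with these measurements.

p·sin Q = 280·sin(44°) ≈ 194.5.
Since p sin Q < q < p (194.5 < 220 < 280), two triangles exist.

2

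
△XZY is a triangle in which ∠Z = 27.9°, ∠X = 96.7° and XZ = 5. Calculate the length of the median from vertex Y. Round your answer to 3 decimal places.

m_Y ≈ 3.998

The third angle is ∠Y = 180° − ∠X − ∠Z = 55.40°.
Law of sines: ZY = XZ·sin X/sin Y ≈ 6.0328.
Law of sines: YX = XZ·sin Z/sin Y ≈ 2.8424.
Median from Y: ½√(2·ZY² + 2·YX² − XZ²) ≈ 3.9984.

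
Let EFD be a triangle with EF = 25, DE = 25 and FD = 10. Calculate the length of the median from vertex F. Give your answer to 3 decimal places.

m_F ≈ 14.361

Median from F: ½√(2·EF² + 2·FD² − DE²) ≈ 14.361.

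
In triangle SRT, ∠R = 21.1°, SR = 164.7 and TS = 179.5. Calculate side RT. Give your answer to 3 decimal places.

Law of sines: sin T = SR·sin R/TS ≈ 0.33031.
Since TS ≥ SR, only the acute value applies: ∠T ≈ 19.29°.
Then ∠S = 180° − ∠R − ∠T ≈ 139.61°.
Law of sines gives RT = TS·sin S/sin R ≈ 323.08.

323.082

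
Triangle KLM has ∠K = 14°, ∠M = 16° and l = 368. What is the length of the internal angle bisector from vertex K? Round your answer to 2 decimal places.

259.60

The third angle is ∠L = 180° − ∠M − ∠K = 150.00°.
Law of sines: k = l·sin K/sin L ≈ 178.05.
Law of sines: m = l·sin M/sin L ≈ 202.87.
The bisector from K has length 2·l·m·cos(∠K/2)/(l+m) ≈ 259.6.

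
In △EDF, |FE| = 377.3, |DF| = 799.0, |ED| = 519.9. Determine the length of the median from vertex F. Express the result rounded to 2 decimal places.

m_F ≈ 568.16

Median from F: ½√(2·|DF|² + 2·|FE|² − |ED|²) ≈ 568.16.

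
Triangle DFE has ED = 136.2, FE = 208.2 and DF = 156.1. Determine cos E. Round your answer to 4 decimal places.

0.6618

By the law of cosines, cos E = (FE² + ED² − DF²) / (2·FE·ED) ≈ 0.66175, so ∠E ≈ 48.57°.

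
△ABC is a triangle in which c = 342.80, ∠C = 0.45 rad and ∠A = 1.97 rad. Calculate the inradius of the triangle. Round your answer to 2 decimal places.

r ≈ 103.45

The third angle is ∠B = π − ∠C − ∠A = 0.722 rad.
Law of sines: a = c·sin A/sin C ≈ 726.14.
Law of sines: b = c·sin B/sin C ≈ 520.61.
Area = ½·c·a·sin B ≈ 82216.
Semiperimeter s = (726.14+520.61+342.8)/2 = 794.77.
Inradius = area/s = 82216/794.77 ≈ 103.45.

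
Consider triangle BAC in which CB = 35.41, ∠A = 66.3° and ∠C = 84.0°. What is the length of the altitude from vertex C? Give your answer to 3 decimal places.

h_C ≈ 17.544

The third angle is ∠B = 180° − ∠A − ∠C = 29.70°.
Law of sines: AC = CB·sin B/sin A ≈ 19.16.
Law of sines: BA = CB·sin C/sin A ≈ 38.46.
Area = ½·CB·AC·sin C ≈ 337.37.
The altitude from C has length 2·area/BA ≈ 17.544.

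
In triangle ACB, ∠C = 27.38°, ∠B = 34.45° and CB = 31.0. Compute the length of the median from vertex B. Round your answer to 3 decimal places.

22.635

The third angle is ∠A = 180° − ∠C − ∠B = 118.17°.
Law of sines: BA = CB·sin C/sin A ≈ 16.172.
Law of sines: AC = CB·sin B/sin A ≈ 19.893.
Median from B: ½√(2·CB² + 2·BA² − AC²) ≈ 22.635.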